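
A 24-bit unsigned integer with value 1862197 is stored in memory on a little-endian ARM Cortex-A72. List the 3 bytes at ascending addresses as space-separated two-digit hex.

35 6A 1C

1862197 in hexadecimal, padded to 24 bits, is 0x1C6A35.
Split into bytes (most-significant first): 1C 6A 35.
Little-endian: lowest address holds the least-significant byte.
So at ascending addresses the bytes are 35 6A 1C.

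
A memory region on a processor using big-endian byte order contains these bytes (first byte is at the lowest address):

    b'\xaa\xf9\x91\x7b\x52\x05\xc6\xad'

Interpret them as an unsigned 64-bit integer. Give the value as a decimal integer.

12320038214491817645

Big-endian stores the most-significant byte at the lowest address.
The bytes are already most-significant first: 0xAAF9917B5205C6AD.
0xAAF9917B5205C6AD = 12320038214491817645.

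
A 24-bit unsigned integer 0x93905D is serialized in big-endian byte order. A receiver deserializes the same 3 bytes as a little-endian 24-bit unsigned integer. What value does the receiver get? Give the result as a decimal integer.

Stored big-endian, the bytes at ascending addresses are 93 90 5D.
Read back as little-endian, the first byte is least significant, giving 0x5D9093.
0x5D9093 = 6131859.

6131859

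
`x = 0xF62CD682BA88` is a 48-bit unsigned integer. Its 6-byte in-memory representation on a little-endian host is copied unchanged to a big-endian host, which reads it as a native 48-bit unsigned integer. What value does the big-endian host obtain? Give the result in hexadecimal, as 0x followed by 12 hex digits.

Stored little-endian, the bytes at ascending addresses are 88 BA 82 D6 2C F6.
Read back as big-endian, the last byte is least significant, giving 0x88BA82D62CF6.

0x88BA82D62CF6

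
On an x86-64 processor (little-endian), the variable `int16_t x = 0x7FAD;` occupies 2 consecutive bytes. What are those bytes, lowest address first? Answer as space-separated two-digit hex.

AD 7F

Split into bytes (most-significant first): 7F AD.
In little-endian order the low byte comes first in memory.
So at ascending addresses the bytes are AD 7F.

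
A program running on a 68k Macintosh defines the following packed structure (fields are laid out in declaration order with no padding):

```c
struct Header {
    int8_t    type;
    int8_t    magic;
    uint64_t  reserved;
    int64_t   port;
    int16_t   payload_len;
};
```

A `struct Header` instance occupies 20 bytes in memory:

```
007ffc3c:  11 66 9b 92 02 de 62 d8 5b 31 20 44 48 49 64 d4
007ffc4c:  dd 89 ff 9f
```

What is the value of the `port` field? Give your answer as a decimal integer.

`port` follows `type` (1 B), `magic` (1 B), `reserved` (8 B), so it starts at offset 1 + 1 + 8 = 10 and occupies 8 bytes.
Bytes at offsets 10..17: 20 44 48 49 64 D4 DD 89.
Big-endian stores the most-significant byte at the lowest address.
The bytes are already most-significant first: 0x2044484964D4DD89.
0x2044484964D4DD89 = 2325062787691502985.

2325062787691502985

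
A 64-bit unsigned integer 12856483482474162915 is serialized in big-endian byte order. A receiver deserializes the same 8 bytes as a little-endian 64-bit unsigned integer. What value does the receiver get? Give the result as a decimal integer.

12856483482474162915 in 64-bit hexadecimal is 0xB26B679C598CAAE3.
Stored big-endian, the bytes at ascending addresses are B2 6B 67 9C 59 8C AA E3.
Read back as little-endian, the first byte is least significant, giving 0xE3AA8C599C676BB2.
0xE3AA8C599C676BB2 = 16405078909154454450.

16405078909154454450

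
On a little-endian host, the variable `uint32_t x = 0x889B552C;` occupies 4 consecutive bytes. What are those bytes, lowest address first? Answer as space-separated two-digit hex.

Split into bytes (most-significant first): 88 9B 55 2C.
Little-endian: lowest address holds the least-significant byte.
So at ascending addresses the bytes are 2C 55 9B 88.

2C 55 9B 88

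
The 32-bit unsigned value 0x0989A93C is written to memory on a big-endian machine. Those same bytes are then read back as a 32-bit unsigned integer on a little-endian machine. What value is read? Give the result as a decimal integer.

1017743625

Stored big-endian, the bytes at ascending addresses are 09 89 A9 3C.
Read back as little-endian, the first byte is least significant, giving 0x3CA98909.
0x3CA98909 = 1017743625.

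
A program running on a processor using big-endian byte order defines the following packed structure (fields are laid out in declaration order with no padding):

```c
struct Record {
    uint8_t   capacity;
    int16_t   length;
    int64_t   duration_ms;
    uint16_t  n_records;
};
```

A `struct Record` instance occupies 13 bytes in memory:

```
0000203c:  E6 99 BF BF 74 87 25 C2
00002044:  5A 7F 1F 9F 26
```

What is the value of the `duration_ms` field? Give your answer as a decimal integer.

-4650943918922629345

`duration_ms` follows `capacity` (1 B), `length` (2 B), so it starts at offset 1 + 2 = 3 and occupies 8 bytes.
Bytes at offsets 3..10: BF 74 87 25 C2 5A 7F 1F.
Big-endian: lowest address holds the most-significant byte.
The bytes are already most-significant first: 0xBF748725C25A7F1F.
Top bit is set, so as a signed 64-bit value this is 0xBF748725C25A7F1F − 2^64 = -4650943918922629345.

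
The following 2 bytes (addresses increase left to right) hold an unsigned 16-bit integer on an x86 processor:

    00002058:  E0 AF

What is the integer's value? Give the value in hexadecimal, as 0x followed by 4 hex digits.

0xAFE0

Little-endian stores the least-significant byte at the lowest address.
Reassemble most-significant byte first: AF E0 → 0xAFE0.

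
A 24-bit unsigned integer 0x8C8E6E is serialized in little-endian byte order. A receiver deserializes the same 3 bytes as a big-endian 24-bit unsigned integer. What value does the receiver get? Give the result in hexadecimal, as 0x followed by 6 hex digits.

Stored little-endian, the bytes at ascending addresses are 6E 8E 8C.
Read back as big-endian, the last byte is least significant, giving 0x6E8E8C.

0x6E8E8C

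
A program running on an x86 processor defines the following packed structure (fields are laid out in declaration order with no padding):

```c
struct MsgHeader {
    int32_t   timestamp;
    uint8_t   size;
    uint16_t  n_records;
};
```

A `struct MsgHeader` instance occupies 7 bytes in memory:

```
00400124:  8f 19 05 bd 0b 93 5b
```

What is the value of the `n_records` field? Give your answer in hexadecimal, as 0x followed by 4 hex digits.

0x5B93

`n_records` follows `timestamp` (4 B), `size` (1 B), so it starts at offset 4 + 1 = 5 and occupies 2 bytes.
Bytes at offsets 5..6: 93 5B.
In little-endian order the low byte comes first in memory.
Reassemble most-significant byte first: 5B 93 → 0x5B93.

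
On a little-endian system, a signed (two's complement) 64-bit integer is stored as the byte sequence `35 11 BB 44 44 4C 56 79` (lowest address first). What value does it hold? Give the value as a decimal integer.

In little-endian order the low byte comes first in memory.
Reassemble most-significant byte first: 79 56 4C 44 44 BB 11 35 → 0x79564C4444BB1135.
0x79564C4444BB1135 = 8743259582680994101.

8743259582680994101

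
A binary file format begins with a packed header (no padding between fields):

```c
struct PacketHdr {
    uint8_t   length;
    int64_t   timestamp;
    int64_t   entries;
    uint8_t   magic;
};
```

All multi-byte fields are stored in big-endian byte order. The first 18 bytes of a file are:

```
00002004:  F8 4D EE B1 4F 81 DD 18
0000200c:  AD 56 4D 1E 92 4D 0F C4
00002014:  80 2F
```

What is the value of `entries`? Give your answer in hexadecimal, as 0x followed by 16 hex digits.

`entries` follows `length` (1 B), `timestamp` (8 B), so it starts at offset 1 + 8 = 9 and occupies 8 bytes.
Bytes at offsets 9..16: 56 4D 1E 92 4D 0F C4 80.
Big-endian: lowest address holds the most-significant byte.
The bytes are already most-significant first: 0x564D1E924D0FC480.

0x564D1E924D0FC480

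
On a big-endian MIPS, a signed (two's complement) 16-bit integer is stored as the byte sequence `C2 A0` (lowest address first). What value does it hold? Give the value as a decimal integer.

Big-endian: lowest address holds the most-significant byte.
The bytes are already most-significant first: 0xC2A0.
Top bit is set, so as a signed 16-bit value this is 0xC2A0 − 2^16 = -15712.

-15712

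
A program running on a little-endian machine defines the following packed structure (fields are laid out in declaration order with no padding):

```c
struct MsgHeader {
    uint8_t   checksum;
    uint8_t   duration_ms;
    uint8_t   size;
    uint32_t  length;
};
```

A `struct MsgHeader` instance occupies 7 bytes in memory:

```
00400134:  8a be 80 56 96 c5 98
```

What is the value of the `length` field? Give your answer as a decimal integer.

`length` follows `checksum` (1 B), `duration_ms` (1 B), `size` (1 B), so it starts at offset 1 + 1 + 1 = 3 and occupies 4 bytes.
Bytes at offsets 3..6: 56 96 C5 98.
Little-endian: lowest address holds the least-significant byte.
Reassemble most-significant byte first: 98 C5 96 56 → 0x98C59656.
0x98C59656 = 2563085910.

2563085910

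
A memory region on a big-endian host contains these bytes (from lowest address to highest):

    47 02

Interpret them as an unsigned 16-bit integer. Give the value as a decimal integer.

Big-endian stores the most-significant byte at the lowest address.
The bytes are already most-significant first: 0x4702.
0x4702 = 18178.

18178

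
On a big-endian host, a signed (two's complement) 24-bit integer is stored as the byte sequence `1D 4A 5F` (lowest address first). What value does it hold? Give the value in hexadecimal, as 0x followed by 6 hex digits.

0x1D4A5F

Big-endian: lowest address holds the most-significant byte.
The bytes are already most-significant first: 0x1D4A5F.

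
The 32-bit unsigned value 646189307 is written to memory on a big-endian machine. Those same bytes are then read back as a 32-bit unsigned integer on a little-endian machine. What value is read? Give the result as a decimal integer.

4212163622

646189307 in 32-bit hexadecimal is 0x268410FB.
Stored big-endian, the bytes at ascending addresses are 26 84 10 FB.
Read back as little-endian, the first byte is least significant, giving 0xFB108426.
0xFB108426 = 4212163622.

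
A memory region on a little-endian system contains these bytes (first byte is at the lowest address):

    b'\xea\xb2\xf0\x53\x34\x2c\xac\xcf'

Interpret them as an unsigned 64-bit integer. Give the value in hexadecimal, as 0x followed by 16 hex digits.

0xCFAC2C3453F0B2EA

In little-endian order the low byte comes first in memory.
Reassemble most-significant byte first: CF AC 2C 34 53 F0 B2 EA → 0xCFAC2C3453F0B2EA.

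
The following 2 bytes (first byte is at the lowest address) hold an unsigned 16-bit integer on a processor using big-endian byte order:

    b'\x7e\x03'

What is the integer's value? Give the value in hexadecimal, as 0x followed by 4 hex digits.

Big-endian: lowest address holds the most-significant byte.
The bytes are already most-significant first: 0x7E03.

0x7E03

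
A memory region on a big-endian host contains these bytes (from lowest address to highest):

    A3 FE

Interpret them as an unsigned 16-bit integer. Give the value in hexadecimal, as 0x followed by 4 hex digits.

0xA3FE

In big-endian order the high byte comes first in memory.
The bytes are already most-significant first: 0xA3FE.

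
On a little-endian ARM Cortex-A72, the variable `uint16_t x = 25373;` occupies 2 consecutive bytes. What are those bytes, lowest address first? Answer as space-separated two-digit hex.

25373 in hexadecimal, padded to 16 bits, is 0x631D.
Split into bytes (most-significant first): 63 1D.
Little-endian stores the least-significant byte at the lowest address.
So at ascending addresses the bytes are 1D 63.

1D 63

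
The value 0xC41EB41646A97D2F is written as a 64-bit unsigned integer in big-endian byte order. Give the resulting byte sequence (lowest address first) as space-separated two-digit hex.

Split into bytes (most-significant first): C4 1E B4 16 46 A9 7D 2F.
Big-endian stores the most-significant byte at the lowest address.
So the memory order matches the most-significant-first order: C4 1E B4 16 46 A9 7D 2F.

C4 1E B4 16 46 A9 7D 2F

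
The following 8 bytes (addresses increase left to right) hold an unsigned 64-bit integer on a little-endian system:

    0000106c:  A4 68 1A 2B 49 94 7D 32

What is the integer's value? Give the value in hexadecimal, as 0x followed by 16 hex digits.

Little-endian stores the least-significant byte at the lowest address.
Reassemble most-significant byte first: 32 7D 94 49 2B 1A 68 A4 → 0x327D94492B1A68A4.

0x327D94492B1A68A4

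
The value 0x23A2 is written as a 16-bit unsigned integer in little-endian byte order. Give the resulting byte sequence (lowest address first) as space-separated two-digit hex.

A2 23

Split into bytes (most-significant first): 23 A2.
In little-endian order the low byte comes first in memory.
So at ascending addresses the bytes are A2 23.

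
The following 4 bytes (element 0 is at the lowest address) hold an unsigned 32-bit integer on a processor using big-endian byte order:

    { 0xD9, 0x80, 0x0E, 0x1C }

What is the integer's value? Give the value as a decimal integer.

3649048092

In big-endian order the high byte comes first in memory.
The bytes are already most-significant first: 0xD9800E1C.
0xD9800E1C = 3649048092.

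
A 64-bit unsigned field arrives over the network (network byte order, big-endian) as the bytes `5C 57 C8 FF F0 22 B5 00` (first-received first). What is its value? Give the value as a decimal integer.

6654007976034219264

Big-endian: lowest address holds the most-significant byte.
The bytes are already most-significant first: 0x5C57C8FFF022B500.
0x5C57C8FFF022B500 = 6654007976034219264.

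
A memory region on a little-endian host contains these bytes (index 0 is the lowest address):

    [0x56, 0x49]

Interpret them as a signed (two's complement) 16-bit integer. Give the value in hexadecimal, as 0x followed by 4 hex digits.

0x4956

In little-endian order the low byte comes first in memory.
Reassemble most-significant byte first: 49 56 → 0x4956.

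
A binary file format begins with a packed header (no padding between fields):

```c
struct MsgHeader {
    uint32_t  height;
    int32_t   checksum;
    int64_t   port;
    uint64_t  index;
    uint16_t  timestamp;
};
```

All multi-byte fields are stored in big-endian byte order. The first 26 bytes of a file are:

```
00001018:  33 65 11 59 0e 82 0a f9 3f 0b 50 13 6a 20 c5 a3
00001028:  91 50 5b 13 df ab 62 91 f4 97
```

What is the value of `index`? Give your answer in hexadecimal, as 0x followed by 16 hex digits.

0x91505B13DFAB6291

`index` follows `height` (4 B), `checksum` (4 B), `port` (8 B), so it starts at offset 4 + 4 + 8 = 16 and occupies 8 bytes.
Bytes at offsets 16..23: 91 50 5B 13 DF AB 62 91.
Big-endian: lowest address holds the most-significant byte.
The bytes are already most-significant first: 0x91505B13DFAB6291.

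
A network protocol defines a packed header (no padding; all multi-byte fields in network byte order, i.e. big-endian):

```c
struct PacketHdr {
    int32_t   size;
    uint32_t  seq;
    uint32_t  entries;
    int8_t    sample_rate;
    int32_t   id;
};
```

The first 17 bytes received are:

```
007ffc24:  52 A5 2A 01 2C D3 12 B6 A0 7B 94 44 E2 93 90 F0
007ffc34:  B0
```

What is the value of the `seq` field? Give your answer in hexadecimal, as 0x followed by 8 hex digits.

`seq` follows `size` (4 bytes), so it starts at byte offset 4 and occupies 4 bytes.
Bytes at offsets 4..7: 2C D3 12 B6.
Big-endian stores the most-significant byte at the lowest address.
The bytes are already most-significant first: 0x2CD312B6.

0x2CD312B6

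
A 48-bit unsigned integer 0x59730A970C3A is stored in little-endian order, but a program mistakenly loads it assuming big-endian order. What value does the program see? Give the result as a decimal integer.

Stored little-endian, the bytes at ascending addresses are 3A 0C 97 0A 73 59.
Read back as big-endian, the last byte is least significant, giving 0x3A0C970A7359.
0x3A0C970A7359 = 63825748063065.

63825748063065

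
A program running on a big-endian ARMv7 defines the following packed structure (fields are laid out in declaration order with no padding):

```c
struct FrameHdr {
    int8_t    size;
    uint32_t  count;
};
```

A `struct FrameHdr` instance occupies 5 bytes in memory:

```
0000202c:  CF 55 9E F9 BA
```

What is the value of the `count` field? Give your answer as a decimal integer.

`count` follows `size` (1 byte), so it starts at byte offset 1 and occupies 4 bytes.
Bytes at offsets 1..4: 55 9E F9 BA.
Big-endian: lowest address holds the most-significant byte.
The bytes are already most-significant first: 0x559EF9BA.
0x559EF9BA = 1436481978.

1436481978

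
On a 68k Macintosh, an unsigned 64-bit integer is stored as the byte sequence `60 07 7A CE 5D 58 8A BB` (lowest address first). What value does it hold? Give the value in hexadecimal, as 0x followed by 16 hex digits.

0x60077ACE5D588ABB

Big-endian stores the most-significant byte at the lowest address.
The bytes are already most-significant first: 0x60077ACE5D588ABB.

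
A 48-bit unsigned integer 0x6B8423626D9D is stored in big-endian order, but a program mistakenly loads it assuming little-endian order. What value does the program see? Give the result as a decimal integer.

173093123490923

Stored big-endian, the bytes at ascending addresses are 6B 84 23 62 6D 9D.
Read back as little-endian, the first byte is least significant, giving 0x9D6D6223846B.
0x9D6D6223846B = 173093123490923.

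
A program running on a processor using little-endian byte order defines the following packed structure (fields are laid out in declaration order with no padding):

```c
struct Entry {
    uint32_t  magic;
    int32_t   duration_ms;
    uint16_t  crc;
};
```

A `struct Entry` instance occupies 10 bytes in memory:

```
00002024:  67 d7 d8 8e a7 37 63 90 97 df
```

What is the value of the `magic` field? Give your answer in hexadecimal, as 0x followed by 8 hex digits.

`magic` is the first field, at byte offset 0, occupying 4 bytes.
Bytes at offsets 0..3: 67 D7 D8 8E.
Little-endian stores the least-significant byte at the lowest address.
Reassemble most-significant byte first: 8E D8 D7 67 → 0x8ED8D767.

0x8ED8D767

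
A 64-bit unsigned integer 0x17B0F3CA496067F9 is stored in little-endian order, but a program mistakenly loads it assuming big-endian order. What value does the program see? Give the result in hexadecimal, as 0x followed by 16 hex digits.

0xF9676049CAF3B017

Stored little-endian, the bytes at ascending addresses are F9 67 60 49 CA F3 B0 17.
Read back as big-endian, the last byte is least significant, giving 0xF9676049CAF3B017.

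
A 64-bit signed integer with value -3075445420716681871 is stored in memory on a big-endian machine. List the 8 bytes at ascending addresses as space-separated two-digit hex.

D5 51 D2 AF 2C 14 95 71

Two's complement of -3075445420716681871 in 64 bits: 3075445420716681871 = 0x2AAE2D50D3EB6A8F; invert → 0xD551D2AF2C149570; add 1 → 0xD551D2AF2C149571.
Split into bytes (most-significant first): D5 51 D2 AF 2C 14 95 71.
Big-endian: lowest address holds the most-significant byte.
So the memory order matches the most-significant-first order: D5 51 D2 AF 2C 14 95 71.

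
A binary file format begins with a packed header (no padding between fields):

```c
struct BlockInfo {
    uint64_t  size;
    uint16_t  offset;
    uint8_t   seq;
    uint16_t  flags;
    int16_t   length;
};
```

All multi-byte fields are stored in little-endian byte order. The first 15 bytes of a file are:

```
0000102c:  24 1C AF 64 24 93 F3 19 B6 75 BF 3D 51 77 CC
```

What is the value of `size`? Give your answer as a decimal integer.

1870000054806191140

`size` is the first field, at byte offset 0, occupying 8 bytes.
Bytes at offsets 0..7: 24 1C AF 64 24 93 F3 19.
Little-endian: lowest address holds the least-significant byte.
Reassemble most-significant byte first: 19 F3 93 24 64 AF 1C 24 → 0x19F3932464AF1C24.
0x19F3932464AF1C24 = 1870000054806191140.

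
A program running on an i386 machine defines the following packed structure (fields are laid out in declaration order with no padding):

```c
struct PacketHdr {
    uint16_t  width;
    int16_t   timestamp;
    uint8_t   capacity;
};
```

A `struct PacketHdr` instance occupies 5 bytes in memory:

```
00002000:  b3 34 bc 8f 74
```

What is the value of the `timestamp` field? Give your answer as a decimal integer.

`timestamp` follows `width` (2 bytes), so it starts at byte offset 2 and occupies 2 bytes.
Bytes at offsets 2..3: BC 8F.
Little-endian: lowest address holds the least-significant byte.
Reassemble most-significant byte first: 8F BC → 0x8FBC.
Top bit is set, so as a signed 16-bit value this is 0x8FBC − 2^16 = -28740.

-28740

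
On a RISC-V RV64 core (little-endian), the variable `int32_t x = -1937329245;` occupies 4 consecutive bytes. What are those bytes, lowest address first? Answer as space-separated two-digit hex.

Two's complement of -1937329245 in 32 bits: 1937329245 = 0x73794C5D; invert → 0x8C86B3A2; add 1 → 0x8C86B3A3.
Split into bytes (most-significant first): 8C 86 B3 A3.
In little-endian order the low byte comes first in memory.
So at ascending addresses the bytes are A3 B3 86 8C.

A3 B3 86 8C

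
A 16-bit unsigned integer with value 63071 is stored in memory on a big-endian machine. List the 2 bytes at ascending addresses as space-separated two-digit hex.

F6 5F

63071 in hexadecimal, padded to 16 bits, is 0xF65F.
Split into bytes (most-significant first): F6 5F.
Big-endian stores the most-significant byte at the lowest address.
So the memory order matches the most-significant-first order: F6 5F.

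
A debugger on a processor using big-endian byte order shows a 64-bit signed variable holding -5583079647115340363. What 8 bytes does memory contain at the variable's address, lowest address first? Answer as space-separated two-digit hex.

B2 84 EA A4 30 FA 15 B5

Two's complement of -5583079647115340363 in 64 bits: 5583079647115340363 = 0x4D7B155BCF05EA4B; invert → 0xB284EAA430FA15B4; add 1 → 0xB284EAA430FA15B5.
Split into bytes (most-significant first): B2 84 EA A4 30 FA 15 B5.
Big-endian stores the most-significant byte at the lowest address.
So the memory order matches the most-significant-first order: B2 84 EA A4 30 FA 15 B5.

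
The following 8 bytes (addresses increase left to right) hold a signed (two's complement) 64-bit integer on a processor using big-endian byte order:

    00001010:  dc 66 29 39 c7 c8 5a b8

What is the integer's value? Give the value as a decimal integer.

In big-endian order the high byte comes first in memory.
The bytes are already most-significant first: 0xDC662939C7C85AB8.
Top bit is set, so as a signed 64-bit value this is 0xDC662939C7C85AB8 − 2^64 = -2565317609599247688.

-2565317609599247688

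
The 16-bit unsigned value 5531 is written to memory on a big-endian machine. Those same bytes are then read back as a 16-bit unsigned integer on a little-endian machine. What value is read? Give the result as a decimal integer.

39701

5531 in 16-bit hexadecimal is 0x159B.
Stored big-endian, the bytes at ascending addresses are 15 9B.
Read back as little-endian, the first byte is least significant, giving 0x9B15.
0x9B15 = 39701.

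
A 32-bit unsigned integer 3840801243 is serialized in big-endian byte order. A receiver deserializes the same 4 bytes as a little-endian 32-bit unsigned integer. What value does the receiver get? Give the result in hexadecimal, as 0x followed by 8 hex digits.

0xDBF9EDE4

3840801243 in 32-bit hexadecimal is 0xE4EDF9DB.
Stored big-endian, the bytes at ascending addresses are E4 ED F9 DB.
Read back as little-endian, the first byte is least significant, giving 0xDBF9EDE4.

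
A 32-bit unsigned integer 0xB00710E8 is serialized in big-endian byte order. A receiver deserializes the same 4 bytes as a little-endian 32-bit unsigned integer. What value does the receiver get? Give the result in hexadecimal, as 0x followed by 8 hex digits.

0xE81007B0

Stored big-endian, the bytes at ascending addresses are B0 07 10 E8.
Read back as little-endian, the first byte is least significant, giving 0xE81007B0.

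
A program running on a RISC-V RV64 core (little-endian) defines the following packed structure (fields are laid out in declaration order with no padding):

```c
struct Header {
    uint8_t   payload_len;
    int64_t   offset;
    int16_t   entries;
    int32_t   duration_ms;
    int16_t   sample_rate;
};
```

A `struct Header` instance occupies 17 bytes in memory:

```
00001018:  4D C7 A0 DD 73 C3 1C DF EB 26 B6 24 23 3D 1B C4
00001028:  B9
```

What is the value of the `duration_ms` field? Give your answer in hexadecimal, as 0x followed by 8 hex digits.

0x1B3D2324

`duration_ms` follows `payload_len` (1 B), `offset` (8 B), `entries` (2 B), so it starts at offset 1 + 8 + 2 = 11 and occupies 4 bytes.
Bytes at offsets 11..14: 24 23 3D 1B.
Little-endian: lowest address holds the least-significant byte.
Reassemble most-significant byte first: 1B 3D 23 24 → 0x1B3D2324.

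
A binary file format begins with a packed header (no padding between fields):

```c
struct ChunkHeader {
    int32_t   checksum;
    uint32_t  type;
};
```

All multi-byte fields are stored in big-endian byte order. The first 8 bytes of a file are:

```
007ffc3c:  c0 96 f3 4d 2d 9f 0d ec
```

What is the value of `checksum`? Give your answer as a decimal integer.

`checksum` is the first field, at byte offset 0, occupying 4 bytes.
Bytes at offsets 0..3: C0 96 F3 4D.
Big-endian: lowest address holds the most-significant byte.
The bytes are already most-significant first: 0xC096F34D.
Top bit is set, so as a signed 32-bit value this is 0xC096F34D − 2^32 = -1063849139.

-1063849139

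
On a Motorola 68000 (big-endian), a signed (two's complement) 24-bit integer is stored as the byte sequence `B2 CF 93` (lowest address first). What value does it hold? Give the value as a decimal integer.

Big-endian: lowest address holds the most-significant byte.
The bytes are already most-significant first: 0xB2CF93.
Top bit is set, so as a signed 24-bit value this is 0xB2CF93 − 2^24 = -5058669.

-5058669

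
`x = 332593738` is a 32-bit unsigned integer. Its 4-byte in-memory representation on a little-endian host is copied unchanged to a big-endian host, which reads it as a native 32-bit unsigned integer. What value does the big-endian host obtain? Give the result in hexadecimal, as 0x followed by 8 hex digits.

0x4AFAD213

332593738 in 32-bit hexadecimal is 0x13D2FA4A.
Stored little-endian, the bytes at ascending addresses are 4A FA D2 13.
Read back as big-endian, the last byte is least significant, giving 0x4AFAD213.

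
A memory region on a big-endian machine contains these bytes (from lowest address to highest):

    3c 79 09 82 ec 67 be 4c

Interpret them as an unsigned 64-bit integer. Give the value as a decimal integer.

4357524572374285900

Big-endian: lowest address holds the most-significant byte.
The bytes are already most-significant first: 0x3C790982EC67BE4C.
0x3C790982EC67BE4C = 4357524572374285900.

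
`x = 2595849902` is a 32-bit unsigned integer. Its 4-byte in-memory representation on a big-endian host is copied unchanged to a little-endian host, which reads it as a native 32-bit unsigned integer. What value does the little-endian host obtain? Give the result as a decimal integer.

2928064922

2595849902 in 32-bit hexadecimal is 0x9AB986AE.
Stored big-endian, the bytes at ascending addresses are 9A B9 86 AE.
Read back as little-endian, the first byte is least significant, giving 0xAE86B99A.
0xAE86B99A = 2928064922.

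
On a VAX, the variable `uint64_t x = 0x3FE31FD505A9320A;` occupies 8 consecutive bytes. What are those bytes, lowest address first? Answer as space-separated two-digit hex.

Split into bytes (most-significant first): 3F E3 1F D5 05 A9 32 0A.
In little-endian order the low byte comes first in memory.
So at ascending addresses the bytes are 0A 32 A9 05 D5 1F E3 3F.

0A 32 A9 05 D5 1F E3 3F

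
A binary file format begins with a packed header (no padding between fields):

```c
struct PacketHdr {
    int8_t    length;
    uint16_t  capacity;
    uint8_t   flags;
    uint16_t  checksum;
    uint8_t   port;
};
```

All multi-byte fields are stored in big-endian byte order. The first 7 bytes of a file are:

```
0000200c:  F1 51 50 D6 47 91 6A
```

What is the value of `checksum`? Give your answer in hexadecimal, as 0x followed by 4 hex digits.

`checksum` follows `length` (1 B), `capacity` (2 B), `flags` (1 B), so it starts at offset 1 + 2 + 1 = 4 and occupies 2 bytes.
Bytes at offsets 4..5: 47 91.
Big-endian: lowest address holds the most-significant byte.
The bytes are already most-significant first: 0x4791.

0x4791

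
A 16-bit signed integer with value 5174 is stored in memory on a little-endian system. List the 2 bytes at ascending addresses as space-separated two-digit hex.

36 14

5174 in hexadecimal, padded to 16 bits, is 0x1436.
Split into bytes (most-significant first): 14 36.
In little-endian order the low byte comes first in memory.
So at ascending addresses the bytes are 36 14.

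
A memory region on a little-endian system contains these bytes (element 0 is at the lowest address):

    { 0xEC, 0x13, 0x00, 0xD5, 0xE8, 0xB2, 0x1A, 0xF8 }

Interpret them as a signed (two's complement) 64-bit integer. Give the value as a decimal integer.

Little-endian: lowest address holds the least-significant byte.
Reassemble most-significant byte first: F8 1A B2 E8 D5 00 13 EC → 0xF81AB2E8D50013EC.
Top bit is set, so as a signed 64-bit value this is 0xF81AB2E8D50013EC − 2^64 = -568945689833237524.

-568945689833237524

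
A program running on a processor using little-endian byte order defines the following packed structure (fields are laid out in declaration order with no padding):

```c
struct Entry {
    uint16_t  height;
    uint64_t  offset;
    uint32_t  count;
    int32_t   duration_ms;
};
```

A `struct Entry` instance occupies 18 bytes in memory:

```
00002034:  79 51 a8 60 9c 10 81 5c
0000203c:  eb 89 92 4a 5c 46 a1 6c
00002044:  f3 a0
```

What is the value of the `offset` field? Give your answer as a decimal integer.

`offset` follows `height` (2 bytes), so it starts at byte offset 2 and occupies 8 bytes.
Bytes at offsets 2..9: A8 60 9C 10 81 5C EB 89.
Little-endian: lowest address holds the least-significant byte.
Reassemble most-significant byte first: 89 EB 5C 81 10 9C 60 A8 → 0x89EB5C81109C60A8.
0x89EB5C81109C60A8 = 9938138712122351784.

9938138712122351784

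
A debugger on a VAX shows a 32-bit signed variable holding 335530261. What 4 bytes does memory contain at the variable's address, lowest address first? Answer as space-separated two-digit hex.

15 C9 FF 13

335530261 in hexadecimal, padded to 32 bits, is 0x13FFC915.
Split into bytes (most-significant first): 13 FF C9 15.
Little-endian stores the least-significant byte at the lowest address.
So at ascending addresses the bytes are 15 C9 FF 13.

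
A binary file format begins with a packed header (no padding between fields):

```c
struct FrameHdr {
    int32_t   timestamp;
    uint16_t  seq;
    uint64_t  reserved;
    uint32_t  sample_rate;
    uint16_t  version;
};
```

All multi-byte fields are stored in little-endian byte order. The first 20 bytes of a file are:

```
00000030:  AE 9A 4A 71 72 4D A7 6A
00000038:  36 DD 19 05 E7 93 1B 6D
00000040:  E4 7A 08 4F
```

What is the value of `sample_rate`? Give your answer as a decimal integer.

`sample_rate` follows `timestamp` (4 B), `seq` (2 B), `reserved` (8 B), so it starts at offset 4 + 2 + 8 = 14 and occupies 4 bytes.
Bytes at offsets 14..17: 1B 6D E4 7A.
In little-endian order the low byte comes first in memory.
Reassemble most-significant byte first: 7A E4 6D 1B → 0x7AE46D1B.
0x7AE46D1B = 2061790491.

2061790491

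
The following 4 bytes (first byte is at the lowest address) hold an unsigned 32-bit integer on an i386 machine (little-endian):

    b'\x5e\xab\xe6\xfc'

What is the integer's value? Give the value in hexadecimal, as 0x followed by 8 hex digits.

Little-endian stores the least-significant byte at the lowest address.
Reassemble most-significant byte first: FC E6 AB 5E → 0xFCE6AB5E.

0xFCE6AB5E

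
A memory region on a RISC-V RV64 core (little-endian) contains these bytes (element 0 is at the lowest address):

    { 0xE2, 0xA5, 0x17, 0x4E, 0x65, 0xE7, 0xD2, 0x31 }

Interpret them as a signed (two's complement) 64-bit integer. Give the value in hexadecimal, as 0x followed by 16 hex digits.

0x31D2E7654E17A5E2

In little-endian order the low byte comes first in memory.
Reassemble most-significant byte first: 31 D2 E7 65 4E 17 A5 E2 → 0x31D2E7654E17A5E2.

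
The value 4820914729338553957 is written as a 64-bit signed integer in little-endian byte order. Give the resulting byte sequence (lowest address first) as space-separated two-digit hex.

4820914729338553957 in hexadecimal, padded to 64 bits, is 0x42E754676EAC4665.
Split into bytes (most-significant first): 42 E7 54 67 6E AC 46 65.
Little-endian stores the least-significant byte at the lowest address.
So at ascending addresses the bytes are 65 46 AC 6E 67 54 E7 42.

65 46 AC 6E 67 54 E7 42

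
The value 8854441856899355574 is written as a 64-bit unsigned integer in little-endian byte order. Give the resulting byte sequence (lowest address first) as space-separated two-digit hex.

8854441856899355574 in hexadecimal, padded to 64 bits, is 0x7AE14BF4BCD613B6.
Split into bytes (most-significant first): 7A E1 4B F4 BC D6 13 B6.
In little-endian order the low byte comes first in memory.
So at ascending addresses the bytes are B6 13 D6 BC F4 4B E1 7A.

B6 13 D6 BC F4 4B E1 7A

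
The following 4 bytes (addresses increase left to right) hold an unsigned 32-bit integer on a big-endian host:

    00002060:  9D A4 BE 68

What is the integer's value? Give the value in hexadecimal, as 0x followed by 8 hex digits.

0x9DA4BE68

Big-endian: lowest address holds the most-significant byte.
The bytes are already most-significant first: 0x9DA4BE68.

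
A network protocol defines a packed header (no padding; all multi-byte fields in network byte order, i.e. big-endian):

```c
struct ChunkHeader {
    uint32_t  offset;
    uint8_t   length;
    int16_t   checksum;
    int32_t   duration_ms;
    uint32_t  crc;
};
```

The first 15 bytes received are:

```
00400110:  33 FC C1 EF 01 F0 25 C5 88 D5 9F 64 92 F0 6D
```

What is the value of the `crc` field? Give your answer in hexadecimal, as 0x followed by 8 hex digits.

`crc` follows `offset` (4 B), `length` (1 B), `checksum` (2 B), `duration_ms` (4 B), so it starts at offset 4 + 1 + 2 + 4 = 11 and occupies 4 bytes.
Bytes at offsets 11..14: 64 92 F0 6D.
Big-endian stores the most-significant byte at the lowest address.
The bytes are already most-significant first: 0x6492F06D.

0x6492F06D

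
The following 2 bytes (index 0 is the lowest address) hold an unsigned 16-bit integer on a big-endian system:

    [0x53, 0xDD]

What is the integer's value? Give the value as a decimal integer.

Big-endian stores the most-significant byte at the lowest address.
The bytes are already most-significant first: 0x53DD.
0x53DD = 21469.

21469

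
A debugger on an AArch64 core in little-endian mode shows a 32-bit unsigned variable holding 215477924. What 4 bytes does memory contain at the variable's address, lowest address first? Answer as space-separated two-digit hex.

215477924 in hexadecimal, padded to 32 bits, is 0x0CD7EEA4.
Split into bytes (most-significant first): 0C D7 EE A4.
In little-endian order the low byte comes first in memory.
So at ascending addresses the bytes are A4 EE D7 0C.

A4 EE D7 0C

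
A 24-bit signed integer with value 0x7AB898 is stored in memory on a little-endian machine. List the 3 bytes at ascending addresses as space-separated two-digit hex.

Split into bytes (most-significant first): 7A B8 98.
In little-endian order the low byte comes first in memory.
So at ascending addresses the bytes are 98 B8 7A.

98 B8 7A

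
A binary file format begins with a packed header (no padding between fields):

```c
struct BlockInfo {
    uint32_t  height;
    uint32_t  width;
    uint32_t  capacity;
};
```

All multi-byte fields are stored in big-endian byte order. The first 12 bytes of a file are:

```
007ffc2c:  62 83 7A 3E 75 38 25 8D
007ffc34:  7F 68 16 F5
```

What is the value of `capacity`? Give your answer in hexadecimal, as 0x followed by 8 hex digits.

0x7F6816F5

`capacity` follows `height` (4 B), `width` (4 B), so it starts at offset 4 + 4 = 8 and occupies 4 bytes.
Bytes at offsets 8..11: 7F 68 16 F5.
Big-endian stores the most-significant byte at the lowest address.
The bytes are already most-significant first: 0x7F6816F5.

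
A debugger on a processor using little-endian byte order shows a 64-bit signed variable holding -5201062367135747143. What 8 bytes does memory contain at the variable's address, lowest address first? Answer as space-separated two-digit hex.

B9 B3 38 60 55 1D D2 B7

Two's complement of -5201062367135747143 in 64 bits: 5201062367135747143 = 0x482DE2AA9FC74C47; invert → 0xB7D21D556038B3B8; add 1 → 0xB7D21D556038B3B9.
Split into bytes (most-significant first): B7 D2 1D 55 60 38 B3 B9.
Little-endian stores the least-significant byte at the lowest address.
So at ascending addresses the bytes are B9 B3 38 60 55 1D D2 B7.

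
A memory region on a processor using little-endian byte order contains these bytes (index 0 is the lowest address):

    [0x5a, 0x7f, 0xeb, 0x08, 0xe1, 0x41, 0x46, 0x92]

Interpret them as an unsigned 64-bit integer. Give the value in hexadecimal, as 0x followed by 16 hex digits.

In little-endian order the low byte comes first in memory.
Reassemble most-significant byte first: 92 46 41 E1 08 EB 7F 5A → 0x924641E108EB7F5A.

0x924641E108EB7F5A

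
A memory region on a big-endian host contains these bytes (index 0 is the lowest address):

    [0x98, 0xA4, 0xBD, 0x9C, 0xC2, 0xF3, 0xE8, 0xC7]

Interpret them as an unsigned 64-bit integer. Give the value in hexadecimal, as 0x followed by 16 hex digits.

Big-endian: lowest address holds the most-significant byte.
The bytes are already most-significant first: 0x98A4BD9CC2F3E8C7.

0x98A4BD9CC2F3E8C7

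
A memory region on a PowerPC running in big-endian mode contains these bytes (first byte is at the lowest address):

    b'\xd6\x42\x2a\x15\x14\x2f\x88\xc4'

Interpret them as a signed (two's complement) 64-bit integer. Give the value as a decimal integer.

-3007795331108730684

Big-endian stores the most-significant byte at the lowest address.
The bytes are already most-significant first: 0xD6422A15142F88C4.
Top bit is set, so as a signed 64-bit value this is 0xD6422A15142F88C4 − 2^64 = -3007795331108730684.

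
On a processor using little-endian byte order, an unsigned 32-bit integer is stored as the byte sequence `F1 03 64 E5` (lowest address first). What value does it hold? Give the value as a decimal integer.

In little-endian order the low byte comes first in memory.
Reassemble most-significant byte first: E5 64 03 F1 → 0xE56403F1.
0xE56403F1 = 3848537073.

3848537073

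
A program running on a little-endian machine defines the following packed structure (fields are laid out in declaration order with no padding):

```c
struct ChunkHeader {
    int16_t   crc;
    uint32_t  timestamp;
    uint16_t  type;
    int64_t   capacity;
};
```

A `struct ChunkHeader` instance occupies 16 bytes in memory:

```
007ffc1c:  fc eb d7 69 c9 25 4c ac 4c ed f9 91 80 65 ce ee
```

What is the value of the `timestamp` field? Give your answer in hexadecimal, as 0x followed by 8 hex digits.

`timestamp` follows `crc` (2 bytes), so it starts at byte offset 2 and occupies 4 bytes.
Bytes at offsets 2..5: D7 69 C9 25.
Little-endian stores the least-significant byte at the lowest address.
Reassemble most-significant byte first: 25 C9 69 D7 → 0x25C969D7.

0x25C969D7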